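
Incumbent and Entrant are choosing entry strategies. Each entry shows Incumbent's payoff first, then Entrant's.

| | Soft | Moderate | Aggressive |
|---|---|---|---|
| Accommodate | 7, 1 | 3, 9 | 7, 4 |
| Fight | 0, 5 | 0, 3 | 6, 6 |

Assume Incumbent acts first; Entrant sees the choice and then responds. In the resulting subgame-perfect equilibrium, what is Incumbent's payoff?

6

Solve by backward induction (Incumbent leads).
- Accommodate: Entrant compares 1, 9, 4 and picks Moderate; Incumbent would get 3.
- Fight: Entrant compares 5, 3, 6 and picks Aggressive; Incumbent would get 6.
Incumbent's induced payoffs are 3, 6, so Incumbent commits to Fight. Subgame-perfect outcome: (Fight, Aggressive) with payoffs (6, 6).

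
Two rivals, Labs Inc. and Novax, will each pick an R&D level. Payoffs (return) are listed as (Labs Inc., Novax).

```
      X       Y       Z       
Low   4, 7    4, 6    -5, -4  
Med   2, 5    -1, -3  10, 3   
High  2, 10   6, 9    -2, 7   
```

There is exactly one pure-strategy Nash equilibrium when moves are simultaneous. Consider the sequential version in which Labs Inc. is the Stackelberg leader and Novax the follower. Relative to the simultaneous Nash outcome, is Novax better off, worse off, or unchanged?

unchanged

Backward induction with Labs Inc. moving first.
- Low: Novax compares 7, 6, -4 and picks X; Labs Inc. would get 4.
- Med: Novax compares 5, -3, 3 and picks X; Labs Inc. would get 2.
- High: Novax compares 10, 9, 7 and picks X; Labs Inc. would get 2.
Labs Inc.'s induced payoffs are 4, 2, 2, so Labs Inc. commits to Low. Subgame-perfect outcome: (Low, X) with payoffs (4, 7).
Now find the simultaneous Nash equilibrium.
Labs Inc.'s best replies: X→Low; Y→High; Z→Med.
Novax's best replies: Low→X; Med→X; High→X.
The unique mutual best reply is (Low, X), giving (4, 7).
Novax earns 7 sequentially versus 7 at the Nash outcome: unchanged.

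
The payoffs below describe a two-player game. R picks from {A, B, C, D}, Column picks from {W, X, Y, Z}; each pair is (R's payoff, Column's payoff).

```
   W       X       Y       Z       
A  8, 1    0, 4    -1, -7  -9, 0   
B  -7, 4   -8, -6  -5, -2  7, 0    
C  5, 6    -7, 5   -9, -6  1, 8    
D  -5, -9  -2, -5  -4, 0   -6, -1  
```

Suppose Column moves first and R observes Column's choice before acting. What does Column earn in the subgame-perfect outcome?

Solve by backward induction (Column leads).
- W: R compares 8, -7, 5, -5 and picks A; Column would get 1.
- X: R compares 0, -8, -7, -2 and picks A; Column would get 4.
- Y: R compares -1, -5, -9, -4 and picks A; Column would get -7.
- Z: R compares -9, 7, 1, -6 and picks B; Column would get 0.
Among 1, 4, -7, 0, the best is 4 at X. Subgame-perfect outcome: (A, X) with payoffs (0, 4).

4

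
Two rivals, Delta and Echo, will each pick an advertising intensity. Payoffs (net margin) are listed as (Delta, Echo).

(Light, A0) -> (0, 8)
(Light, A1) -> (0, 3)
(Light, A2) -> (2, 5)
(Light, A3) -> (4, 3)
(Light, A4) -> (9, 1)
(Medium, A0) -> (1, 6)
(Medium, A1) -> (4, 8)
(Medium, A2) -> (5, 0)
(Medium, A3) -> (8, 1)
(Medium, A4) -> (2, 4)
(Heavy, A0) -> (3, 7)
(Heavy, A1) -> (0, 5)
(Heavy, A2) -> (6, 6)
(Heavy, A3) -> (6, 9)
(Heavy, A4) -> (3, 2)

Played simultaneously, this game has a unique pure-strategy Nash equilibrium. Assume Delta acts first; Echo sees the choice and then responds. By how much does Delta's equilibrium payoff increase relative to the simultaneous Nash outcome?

2

Work backward from Echo's decision.
- Light: BR = A0, leader payoff 0.
- Medium: BR = A1, leader payoff 4.
- Heavy: BR = A3, leader payoff 6.
Among 0, 4, 6, the best is 6 at Heavy. Subgame-perfect outcome: (Heavy, A3) with payoffs (6, 9).
Under simultaneous play:
Delta's best replies: A0→Heavy; A1→Medium; A2→Heavy; A3→Medium; A4→Light.
Echo's best replies: Light→A0; Medium→A1; Heavy→A3.
The unique mutual best reply is (Medium, A1), giving (4, 8).
Delta's commitment gain: 6 − 4 = 2.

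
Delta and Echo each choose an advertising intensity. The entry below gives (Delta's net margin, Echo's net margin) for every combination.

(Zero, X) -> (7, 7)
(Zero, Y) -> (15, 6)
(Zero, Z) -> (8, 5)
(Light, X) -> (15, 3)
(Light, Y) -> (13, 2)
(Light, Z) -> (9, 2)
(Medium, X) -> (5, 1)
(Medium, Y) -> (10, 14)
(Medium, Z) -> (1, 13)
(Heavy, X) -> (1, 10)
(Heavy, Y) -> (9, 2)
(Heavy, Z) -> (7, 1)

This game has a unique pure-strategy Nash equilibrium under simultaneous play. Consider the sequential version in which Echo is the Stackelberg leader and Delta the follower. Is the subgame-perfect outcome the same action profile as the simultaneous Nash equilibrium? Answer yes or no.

no

Backward induction with Echo moving first.
- X → Delta plays Light (best of 7, 15, 5, 1); Echo gets 3.
- Y → Delta plays Zero (best of 15, 13, 10, 9); Echo gets 6.
- Z → Delta plays Light (best of 8, 9, 1, 7); Echo gets 2.
Maximizing over 3, 6, 2, Echo chooses Y. Subgame-perfect outcome: (Zero, Y) with payoffs (15, 6).
Now find the simultaneous Nash equilibrium.
Delta's best replies: X→Light; Y→Zero; Z→Light.
Echo's best replies: Zero→X; Light→X; Medium→Y; Heavy→X.
The unique mutual best reply is (Light, X), giving (15, 3).
Sequential outcome (Zero, Y) differs from the Nash profile (Light, X).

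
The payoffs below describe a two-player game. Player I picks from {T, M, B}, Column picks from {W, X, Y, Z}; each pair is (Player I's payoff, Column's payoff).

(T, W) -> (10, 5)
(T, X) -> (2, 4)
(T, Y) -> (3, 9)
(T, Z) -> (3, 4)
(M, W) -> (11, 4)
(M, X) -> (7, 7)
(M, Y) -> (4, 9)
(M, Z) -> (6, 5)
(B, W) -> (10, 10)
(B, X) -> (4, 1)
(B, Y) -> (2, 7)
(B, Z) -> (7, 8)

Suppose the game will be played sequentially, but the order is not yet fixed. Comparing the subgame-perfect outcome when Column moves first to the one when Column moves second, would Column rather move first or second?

second

If Player I leads: Column's best replies are T→Y, M→Y, B→W; Player I's induced payoffs 3, 4, 10; outcome (B, W), payoffs (10, 10).
If Column leads: Player I's best replies are W→M, X→M, Y→M, Z→B; Column's induced payoffs 4, 7, 9, 8; outcome (M, Y), payoffs (4, 9).
Column gets 9 moving first and 10 moving second, so Column prefers to move second.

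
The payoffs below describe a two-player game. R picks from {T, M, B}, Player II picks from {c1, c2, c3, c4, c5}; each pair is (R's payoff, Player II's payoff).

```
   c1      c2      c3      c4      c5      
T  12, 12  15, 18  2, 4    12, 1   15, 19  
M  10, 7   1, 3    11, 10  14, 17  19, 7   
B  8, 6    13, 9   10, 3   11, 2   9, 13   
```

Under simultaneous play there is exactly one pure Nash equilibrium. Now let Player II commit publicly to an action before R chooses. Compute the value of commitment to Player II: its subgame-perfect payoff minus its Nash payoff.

1

Backward induction with Player II moving first.
- c1: BR = T, leader payoff 12.
- c2: BR = T, leader payoff 18.
- c3: BR = M, leader payoff 10.
- c4: BR = M, leader payoff 17.
- c5: BR = M, leader payoff 7.
Among 12, 18, 10, 17, 7, the best is 18 at c2. Subgame-perfect outcome: (T, c2) with payoffs (15, 18).
Under simultaneous play:
R's best replies: c1→T; c2→T; c3→M; c4→M; c5→M.
Player II's best replies: T→c5; M→c4; B→c5.
Only (M, c4) has each player best-responding; Nash payoffs (14, 17).
Player II's commitment gain: 18 − 17 = 1.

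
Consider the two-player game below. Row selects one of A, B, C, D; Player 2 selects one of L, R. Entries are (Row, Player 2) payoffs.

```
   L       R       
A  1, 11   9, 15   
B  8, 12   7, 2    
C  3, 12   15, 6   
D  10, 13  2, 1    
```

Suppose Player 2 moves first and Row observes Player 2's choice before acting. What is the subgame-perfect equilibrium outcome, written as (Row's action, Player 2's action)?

Row best-responds to each possible Player 2 move:
- L → Row plays D (best of 1, 8, 3, 10); Player 2 gets 13.
- R → Row plays C (best of 9, 7, 15, 2); Player 2 gets 6.
Maximizing over 13, 6, Player 2 chooses L. Subgame-perfect outcome: (D, L) with payoffs (10, 13).

(D, L)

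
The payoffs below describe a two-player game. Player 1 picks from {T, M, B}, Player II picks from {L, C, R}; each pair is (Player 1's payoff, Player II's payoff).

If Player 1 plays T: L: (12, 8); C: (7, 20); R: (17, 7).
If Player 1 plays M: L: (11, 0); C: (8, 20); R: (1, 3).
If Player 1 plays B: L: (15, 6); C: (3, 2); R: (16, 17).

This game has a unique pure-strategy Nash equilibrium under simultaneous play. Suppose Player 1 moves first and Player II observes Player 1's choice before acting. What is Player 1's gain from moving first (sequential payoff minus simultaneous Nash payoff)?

Work backward from Player II's decision.
- T → Player II plays C (best of 8, 20, 7); Player 1 gets 7.
- M → Player II plays C (best of 0, 20, 3); Player 1 gets 8.
- B → Player II plays R (best of 6, 2, 17); Player 1 gets 16.
Maximizing over 7, 8, 16, Player 1 chooses B. Subgame-perfect outcome: (B, R) with payoffs (16, 17).
For the simultaneous game, intersect best replies.
Player 1's best replies: L→B; C→M; R→T.
Player II's best replies: T→C; M→C; B→R.
The unique mutual best reply is (M, C), giving (8, 20).
Player 1's commitment gain: 16 − 8 = 8.

8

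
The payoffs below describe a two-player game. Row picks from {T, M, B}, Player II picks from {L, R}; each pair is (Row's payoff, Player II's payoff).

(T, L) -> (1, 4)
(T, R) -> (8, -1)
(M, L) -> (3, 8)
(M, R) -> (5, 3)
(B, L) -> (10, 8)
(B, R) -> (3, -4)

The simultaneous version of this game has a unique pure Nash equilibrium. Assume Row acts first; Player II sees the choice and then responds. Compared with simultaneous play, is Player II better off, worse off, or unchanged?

unchanged

Player II best-responds to each possible Row move:
- T: Player II compares 4, -1 and picks L; Row would get 1.
- M: Player II compares 8, 3 and picks L; Row would get 3.
- B: Player II compares 8, -4 and picks L; Row would get 10.
Maximizing over 1, 3, 10, Row chooses B. Subgame-perfect outcome: (B, L) with payoffs (10, 8).
Under simultaneous play:
Row's best replies: L→B; R→T.
Player II's best replies: T→L; M→L; B→L.
Only (B, L) has each player best-responding; Nash payoffs (10, 8).
Player II earns 8 sequentially versus 8 at the Nash outcome: unchanged.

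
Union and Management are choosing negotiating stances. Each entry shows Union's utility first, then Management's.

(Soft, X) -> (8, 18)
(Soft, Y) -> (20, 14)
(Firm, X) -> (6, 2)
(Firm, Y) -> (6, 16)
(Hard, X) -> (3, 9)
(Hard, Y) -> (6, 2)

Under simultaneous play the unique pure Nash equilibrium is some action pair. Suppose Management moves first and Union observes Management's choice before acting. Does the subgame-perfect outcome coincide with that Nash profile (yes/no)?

Work backward from Union's decision.
- X → Union plays Soft (best of 8, 6, 3); Management gets 18.
- Y → Union plays Soft (best of 20, 6, 6); Management gets 14.
Among 18, 14, the best is 18 at X. Subgame-perfect outcome: (Soft, X) with payoffs (8, 18).
For the simultaneous game, intersect best replies.
Union's best replies: X→Soft; Y→Soft.
Management's best replies: Soft→X; Firm→Y; Hard→X.
Only (Soft, X) has each player best-responding; Nash payoffs (8, 18).
Sequential outcome (Soft, X) coincides with the Nash profile (Soft, X).

yes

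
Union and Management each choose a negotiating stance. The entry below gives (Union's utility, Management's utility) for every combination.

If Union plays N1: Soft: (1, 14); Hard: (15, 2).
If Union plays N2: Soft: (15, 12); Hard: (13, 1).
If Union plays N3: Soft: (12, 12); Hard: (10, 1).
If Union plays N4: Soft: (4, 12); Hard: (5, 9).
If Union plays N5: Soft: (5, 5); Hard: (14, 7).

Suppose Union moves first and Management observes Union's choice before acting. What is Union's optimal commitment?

Solve by backward induction (Union leads).
- N1: Management compares 14, 2 and picks Soft; Union would get 1.
- N2: Management compares 12, 1 and picks Soft; Union would get 15.
- N3: Management compares 12, 1 and picks Soft; Union would get 12.
- N4: Management compares 12, 9 and picks Soft; Union would get 4.
- N5: Management compares 5, 7 and picks Hard; Union would get 14.
Union's induced payoffs are 1, 15, 12, 4, 14, so Union commits to N2. Subgame-perfect outcome: (N2, Soft) with payoffs (15, 12).

N2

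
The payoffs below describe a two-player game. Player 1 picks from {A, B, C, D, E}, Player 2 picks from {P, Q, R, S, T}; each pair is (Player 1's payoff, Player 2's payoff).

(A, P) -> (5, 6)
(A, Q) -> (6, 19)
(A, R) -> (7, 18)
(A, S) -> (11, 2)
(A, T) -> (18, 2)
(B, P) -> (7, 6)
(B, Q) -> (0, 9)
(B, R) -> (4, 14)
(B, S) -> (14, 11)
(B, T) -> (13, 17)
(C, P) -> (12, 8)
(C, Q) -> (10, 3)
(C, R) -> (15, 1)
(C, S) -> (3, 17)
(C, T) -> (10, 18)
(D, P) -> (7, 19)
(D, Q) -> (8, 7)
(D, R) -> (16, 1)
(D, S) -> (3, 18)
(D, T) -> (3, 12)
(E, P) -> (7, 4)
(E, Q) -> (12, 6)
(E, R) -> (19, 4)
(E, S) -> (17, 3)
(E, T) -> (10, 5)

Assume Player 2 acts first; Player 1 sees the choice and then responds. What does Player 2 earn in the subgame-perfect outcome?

8

Solve by backward induction (Player 2 leads).
- P: BR = C, leader payoff 8.
- Q: BR = E, leader payoff 6.
- R: BR = E, leader payoff 4.
- S: BR = E, leader payoff 3.
- T: BR = A, leader payoff 2.
Player 2's induced payoffs are 8, 6, 4, 3, 2, so Player 2 commits to P. Subgame-perfect outcome: (C, P) with payoffs (12, 8).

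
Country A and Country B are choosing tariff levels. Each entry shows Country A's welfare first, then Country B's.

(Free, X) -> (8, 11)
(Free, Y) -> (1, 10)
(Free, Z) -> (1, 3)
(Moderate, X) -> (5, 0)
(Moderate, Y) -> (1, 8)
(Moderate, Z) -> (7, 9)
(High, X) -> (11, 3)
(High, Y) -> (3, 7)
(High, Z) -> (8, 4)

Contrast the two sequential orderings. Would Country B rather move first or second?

second

If Country A leads: Country B's best replies are Free→X, Moderate→Z, High→Y; Country A's induced payoffs 8, 7, 3; outcome (Free, X), payoffs (8, 11).
If Country B leads: Country A's best replies are X→High, Y→High, Z→High; Country B's induced payoffs 3, 7, 4; outcome (High, Y), payoffs (3, 7).
Country B gets 7 moving first and 11 moving second, so Country B prefers to move second.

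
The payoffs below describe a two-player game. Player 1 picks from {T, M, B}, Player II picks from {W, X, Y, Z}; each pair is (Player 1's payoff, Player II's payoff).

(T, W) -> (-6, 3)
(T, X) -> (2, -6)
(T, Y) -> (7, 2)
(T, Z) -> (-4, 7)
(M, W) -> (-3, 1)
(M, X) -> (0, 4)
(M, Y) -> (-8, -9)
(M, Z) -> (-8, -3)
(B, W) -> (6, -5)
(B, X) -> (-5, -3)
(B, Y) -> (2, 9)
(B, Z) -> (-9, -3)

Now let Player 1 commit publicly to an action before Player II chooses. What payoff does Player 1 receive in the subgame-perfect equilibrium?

2

Solve by backward induction (Player 1 leads).
- T → Player II plays Z (best of 3, -6, 2, 7); Player 1 gets -4.
- M → Player II plays X (best of 1, 4, -9, -3); Player 1 gets 0.
- B → Player II plays Y (best of -5, -3, 9, -3); Player 1 gets 2.
Among -4, 0, 2, the best is 2 at B. Subgame-perfect outcome: (B, Y) with payoffs (2, 9).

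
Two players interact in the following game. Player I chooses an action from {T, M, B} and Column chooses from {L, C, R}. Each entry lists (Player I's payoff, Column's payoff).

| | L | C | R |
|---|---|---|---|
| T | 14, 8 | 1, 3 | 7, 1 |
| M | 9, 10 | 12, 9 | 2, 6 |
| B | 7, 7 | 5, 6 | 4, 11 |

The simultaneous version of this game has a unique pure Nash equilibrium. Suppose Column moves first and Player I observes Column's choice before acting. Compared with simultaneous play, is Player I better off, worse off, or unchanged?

worse off

Backward induction with Column moving first.
- L: Player I compares 14, 9, 7 and picks T; Column would get 8.
- C: Player I compares 1, 12, 5 and picks M; Column would get 9.
- R: Player I compares 7, 2, 4 and picks T; Column would get 1.
Among 8, 9, 1, the best is 9 at C. Subgame-perfect outcome: (M, C) with payoffs (12, 9).
Now find the simultaneous Nash equilibrium.
Player I's best replies: L→T; C→M; R→T.
Column's best replies: T→L; M→L; B→R.
Only (T, L) has each player best-responding; Nash payoffs (14, 8).
Player I earns 12 sequentially versus 14 at the Nash outcome: worse off.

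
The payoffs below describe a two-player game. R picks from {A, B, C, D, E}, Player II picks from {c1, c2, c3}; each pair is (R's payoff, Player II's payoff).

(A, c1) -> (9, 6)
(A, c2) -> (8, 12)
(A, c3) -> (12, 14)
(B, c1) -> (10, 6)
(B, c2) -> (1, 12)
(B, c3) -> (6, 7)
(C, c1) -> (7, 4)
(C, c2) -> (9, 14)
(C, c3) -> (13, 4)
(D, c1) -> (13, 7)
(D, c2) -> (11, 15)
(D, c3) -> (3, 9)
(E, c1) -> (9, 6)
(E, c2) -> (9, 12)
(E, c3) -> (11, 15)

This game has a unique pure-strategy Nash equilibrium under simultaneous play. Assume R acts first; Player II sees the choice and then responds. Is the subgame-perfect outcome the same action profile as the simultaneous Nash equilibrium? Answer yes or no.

Work backward from Player II's decision.
- A: BR = c3, leader payoff 12.
- B: BR = c2, leader payoff 1.
- C: BR = c2, leader payoff 9.
- D: BR = c2, leader payoff 11.
- E: BR = c3, leader payoff 11.
Among 12, 1, 9, 11, 11, the best is 12 at A. Subgame-perfect outcome: (A, c3) with payoffs (12, 14).
Under simultaneous play:
R's best replies: c1→D; c2→D; c3→C.
Player II's best replies: A→c3; B→c2; C→c2; D→c2; E→c3.
The unique mutual best reply is (D, c2), giving (11, 15).
Sequential outcome (A, c3) differs from the Nash profile (D, c2).

no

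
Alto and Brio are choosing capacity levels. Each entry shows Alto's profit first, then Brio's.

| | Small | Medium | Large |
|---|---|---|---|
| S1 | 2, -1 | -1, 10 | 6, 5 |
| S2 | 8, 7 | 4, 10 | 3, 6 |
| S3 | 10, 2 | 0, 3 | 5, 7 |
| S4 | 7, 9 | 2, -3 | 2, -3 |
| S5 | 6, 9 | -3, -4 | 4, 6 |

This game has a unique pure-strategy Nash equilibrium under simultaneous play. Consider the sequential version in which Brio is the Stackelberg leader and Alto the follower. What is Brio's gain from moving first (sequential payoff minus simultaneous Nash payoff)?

Alto best-responds to each possible Brio move:
- Small → Alto plays S3 (best of 2, 8, 10, 7, 6); Brio gets 2.
- Medium → Alto plays S2 (best of -1, 4, 0, 2, -3); Brio gets 10.
- Large → Alto plays S1 (best of 6, 3, 5, 2, 4); Brio gets 5.
Brio's induced payoffs are 2, 10, 5, so Brio commits to Medium. Subgame-perfect outcome: (S2, Medium) with payoffs (4, 10).
For the simultaneous game, intersect best replies.
Alto's best replies: Small→S3; Medium→S2; Large→S1.
Brio's best replies: S1→Medium; S2→Medium; S3→Large; S4→Small; S5→Small.
Only (S2, Medium) has each player best-responding; Nash payoffs (4, 10).
Brio's commitment gain: 10 − 10 = 0.

0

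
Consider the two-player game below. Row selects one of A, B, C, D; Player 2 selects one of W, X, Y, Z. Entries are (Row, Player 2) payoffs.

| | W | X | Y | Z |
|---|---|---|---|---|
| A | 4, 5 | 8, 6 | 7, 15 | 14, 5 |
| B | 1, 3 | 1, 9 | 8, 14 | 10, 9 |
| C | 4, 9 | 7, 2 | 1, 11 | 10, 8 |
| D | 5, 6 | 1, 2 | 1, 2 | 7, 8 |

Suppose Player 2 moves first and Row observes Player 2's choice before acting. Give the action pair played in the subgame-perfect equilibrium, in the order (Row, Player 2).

(B, Y)

Work backward from Row's decision.
- W → Row plays D (best of 4, 1, 4, 5); Player 2 gets 6.
- X → Row plays A (best of 8, 1, 7, 1); Player 2 gets 6.
- Y → Row plays B (best of 7, 8, 1, 1); Player 2 gets 14.
- Z → Row plays A (best of 14, 10, 10, 7); Player 2 gets 5.
Among 6, 6, 14, 5, the best is 14 at Y. Subgame-perfect outcome: (B, Y) with payoffs (8, 14).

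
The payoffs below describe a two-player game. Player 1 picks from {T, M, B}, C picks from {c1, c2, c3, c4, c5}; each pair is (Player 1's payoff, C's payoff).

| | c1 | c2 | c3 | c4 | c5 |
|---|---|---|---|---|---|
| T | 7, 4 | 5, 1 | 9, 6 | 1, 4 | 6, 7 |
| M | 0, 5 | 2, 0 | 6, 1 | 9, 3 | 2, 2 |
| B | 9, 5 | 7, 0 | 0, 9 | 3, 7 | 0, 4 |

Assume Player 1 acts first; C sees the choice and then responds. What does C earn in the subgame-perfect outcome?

7

Backward induction with Player 1 moving first.
- T: C compares 4, 1, 6, 4, 7 and picks c5; Player 1 would get 6.
- M: C compares 5, 0, 1, 3, 2 and picks c1; Player 1 would get 0.
- B: C compares 5, 0, 9, 7, 4 and picks c3; Player 1 would get 0.
Player 1's induced payoffs are 6, 0, 0, so Player 1 commits to T. Subgame-perfect outcome: (T, c5) with payoffs (6, 7).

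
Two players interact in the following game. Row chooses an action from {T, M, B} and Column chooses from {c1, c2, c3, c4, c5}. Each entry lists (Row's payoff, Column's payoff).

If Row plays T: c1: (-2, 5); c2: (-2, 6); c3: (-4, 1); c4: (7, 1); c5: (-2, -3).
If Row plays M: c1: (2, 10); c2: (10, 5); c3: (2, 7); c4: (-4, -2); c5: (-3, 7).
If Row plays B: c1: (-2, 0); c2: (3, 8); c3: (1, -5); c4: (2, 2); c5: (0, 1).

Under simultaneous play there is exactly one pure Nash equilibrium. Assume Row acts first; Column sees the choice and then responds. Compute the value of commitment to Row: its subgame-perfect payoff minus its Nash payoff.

1

Column best-responds to each possible Row move:
- T → Column plays c2 (best of 5, 6, 1, 1, -3); Row gets -2.
- M → Column plays c1 (best of 10, 5, 7, -2, 7); Row gets 2.
- B → Column plays c2 (best of 0, 8, -5, 2, 1); Row gets 3.
Among -2, 2, 3, the best is 3 at B. Subgame-perfect outcome: (B, c2) with payoffs (3, 8).
For the simultaneous game, intersect best replies.
Row's best replies: c1→M; c2→M; c3→M; c4→T; c5→B.
Column's best replies: T→c2; M→c1; B→c2.
The unique mutual best reply is (M, c1), giving (2, 10).
Row's commitment gain: 3 − 2 = 1.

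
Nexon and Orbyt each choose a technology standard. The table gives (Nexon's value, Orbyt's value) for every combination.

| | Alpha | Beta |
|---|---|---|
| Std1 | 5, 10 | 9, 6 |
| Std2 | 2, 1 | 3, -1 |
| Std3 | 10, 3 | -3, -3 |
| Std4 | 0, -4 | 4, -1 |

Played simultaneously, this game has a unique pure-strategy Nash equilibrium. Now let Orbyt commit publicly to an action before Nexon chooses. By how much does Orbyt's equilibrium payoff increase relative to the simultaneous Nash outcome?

Work backward from Nexon's decision.
- Alpha: Nexon compares 5, 2, 10, 0 and picks Std3; Orbyt would get 3.
- Beta: Nexon compares 9, 3, -3, 4 and picks Std1; Orbyt would get 6.
Maximizing over 3, 6, Orbyt chooses Beta. Subgame-perfect outcome: (Std1, Beta) with payoffs (9, 6).
Under simultaneous play:
Nexon's best replies: Alpha→Std3; Beta→Std1.
Orbyt's best replies: Std1→Alpha; Std2→Alpha; Std3→Alpha; Std4→Beta.
Only (Std3, Alpha) has each player best-responding; Nash payoffs (10, 3).
Orbyt's commitment gain: 6 − 3 = 3.

3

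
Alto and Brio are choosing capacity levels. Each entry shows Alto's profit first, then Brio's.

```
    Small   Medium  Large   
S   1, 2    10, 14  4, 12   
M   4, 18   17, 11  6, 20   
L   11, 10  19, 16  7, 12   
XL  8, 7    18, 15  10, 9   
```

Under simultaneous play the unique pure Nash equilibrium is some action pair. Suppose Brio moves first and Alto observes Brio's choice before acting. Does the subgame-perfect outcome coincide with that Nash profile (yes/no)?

Solve by backward induction (Brio leads).
- Small: BR = L, leader payoff 10.
- Medium: BR = L, leader payoff 16.
- Large: BR = XL, leader payoff 9.
Maximizing over 10, 16, 9, Brio chooses Medium. Subgame-perfect outcome: (L, Medium) with payoffs (19, 16).
Under simultaneous play:
Alto's best replies: Small→L; Medium→L; Large→XL.
Brio's best replies: S→Medium; M→Large; L→Medium; XL→Medium.
Only (L, Medium) has each player best-responding; Nash payoffs (19, 16).
Sequential outcome (L, Medium) coincides with the Nash profile (L, Medium).

yes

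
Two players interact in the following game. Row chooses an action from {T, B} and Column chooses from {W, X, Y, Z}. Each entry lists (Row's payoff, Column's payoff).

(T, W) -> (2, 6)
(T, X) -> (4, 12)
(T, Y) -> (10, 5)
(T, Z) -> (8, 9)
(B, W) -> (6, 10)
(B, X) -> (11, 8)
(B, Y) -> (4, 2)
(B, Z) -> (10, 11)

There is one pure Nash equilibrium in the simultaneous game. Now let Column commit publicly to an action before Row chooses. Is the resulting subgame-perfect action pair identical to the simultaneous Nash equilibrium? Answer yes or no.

Work backward from Row's decision.
- W: Row compares 2, 6 and picks B; Column would get 10.
- X: Row compares 4, 11 and picks B; Column would get 8.
- Y: Row compares 10, 4 and picks T; Column would get 5.
- Z: Row compares 8, 10 and picks B; Column would get 11.
Maximizing over 10, 8, 5, 11, Column chooses Z. Subgame-perfect outcome: (B, Z) with payoffs (10, 11).
Under simultaneous play:
Row's best replies: W→B; X→B; Y→T; Z→B.
Column's best replies: T→X; B→Z.
Only (B, Z) has each player best-responding; Nash payoffs (10, 11).
Sequential outcome (B, Z) coincides with the Nash profile (B, Z).

yes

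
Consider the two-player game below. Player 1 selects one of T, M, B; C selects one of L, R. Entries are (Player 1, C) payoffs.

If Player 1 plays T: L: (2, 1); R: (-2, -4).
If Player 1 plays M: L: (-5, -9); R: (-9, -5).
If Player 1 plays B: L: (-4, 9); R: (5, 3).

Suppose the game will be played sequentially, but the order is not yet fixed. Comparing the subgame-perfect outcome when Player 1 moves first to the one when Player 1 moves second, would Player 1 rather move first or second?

If Player 1 leads: C's best replies are T→L, M→R, B→L; Player 1's induced payoffs 2, -9, -4; outcome (T, L), payoffs (2, 1).
If C leads: Player 1's best replies are L→T, R→B; C's induced payoffs 1, 3; outcome (B, R), payoffs (5, 3).
Player 1 gets 2 moving first and 5 moving second, so Player 1 prefers to move second.

second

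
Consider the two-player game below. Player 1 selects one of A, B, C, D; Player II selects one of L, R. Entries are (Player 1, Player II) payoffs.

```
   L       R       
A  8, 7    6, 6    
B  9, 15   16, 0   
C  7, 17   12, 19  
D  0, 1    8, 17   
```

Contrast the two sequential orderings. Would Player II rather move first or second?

If Player 1 leads: Player II's best replies are A→L, B→L, C→R, D→R; Player 1's induced payoffs 8, 9, 12, 8; outcome (C, R), payoffs (12, 19).
If Player II leads: Player 1's best replies are L→B, R→B; Player II's induced payoffs 15, 0; outcome (B, L), payoffs (9, 15).
Player II gets 15 moving first and 19 moving second, so Player II prefers to move second.

second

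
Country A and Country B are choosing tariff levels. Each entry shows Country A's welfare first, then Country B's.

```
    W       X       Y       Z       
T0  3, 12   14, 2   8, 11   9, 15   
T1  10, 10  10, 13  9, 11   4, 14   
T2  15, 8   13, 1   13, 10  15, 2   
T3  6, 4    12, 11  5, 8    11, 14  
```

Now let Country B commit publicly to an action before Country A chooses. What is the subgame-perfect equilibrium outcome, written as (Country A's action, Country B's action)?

(T2, Y)

Solve by backward induction (Country B leads).
- W → Country A plays T2 (best of 3, 10, 15, 6); Country B gets 8.
- X → Country A plays T0 (best of 14, 10, 13, 12); Country B gets 2.
- Y → Country A plays T2 (best of 8, 9, 13, 5); Country B gets 10.
- Z → Country A plays T2 (best of 9, 4, 15, 11); Country B gets 2.
Country B's induced payoffs are 8, 2, 10, 2, so Country B commits to Y. Subgame-perfect outcome: (T2, Y) with payoffs (13, 10).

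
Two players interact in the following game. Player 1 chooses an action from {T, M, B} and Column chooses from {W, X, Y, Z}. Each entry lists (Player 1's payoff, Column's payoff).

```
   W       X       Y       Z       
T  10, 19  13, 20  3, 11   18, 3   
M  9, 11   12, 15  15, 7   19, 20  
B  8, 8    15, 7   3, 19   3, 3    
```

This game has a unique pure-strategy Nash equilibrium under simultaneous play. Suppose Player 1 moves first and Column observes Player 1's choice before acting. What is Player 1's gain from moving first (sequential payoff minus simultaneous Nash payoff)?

Backward induction with Player 1 moving first.
- T → Column plays X (best of 19, 20, 11, 3); Player 1 gets 13.
- M → Column plays Z (best of 11, 15, 7, 20); Player 1 gets 19.
- B → Column plays Y (best of 8, 7, 19, 3); Player 1 gets 3.
Maximizing over 13, 19, 3, Player 1 chooses M. Subgame-perfect outcome: (M, Z) with payoffs (19, 20).
For the simultaneous game, intersect best replies.
Player 1's best replies: W→T; X→B; Y→M; Z→M.
Column's best replies: T→X; M→Z; B→Y.
Only (M, Z) has each player best-responding; Nash payoffs (19, 20).
Player 1's commitment gain: 19 − 19 = 0.

0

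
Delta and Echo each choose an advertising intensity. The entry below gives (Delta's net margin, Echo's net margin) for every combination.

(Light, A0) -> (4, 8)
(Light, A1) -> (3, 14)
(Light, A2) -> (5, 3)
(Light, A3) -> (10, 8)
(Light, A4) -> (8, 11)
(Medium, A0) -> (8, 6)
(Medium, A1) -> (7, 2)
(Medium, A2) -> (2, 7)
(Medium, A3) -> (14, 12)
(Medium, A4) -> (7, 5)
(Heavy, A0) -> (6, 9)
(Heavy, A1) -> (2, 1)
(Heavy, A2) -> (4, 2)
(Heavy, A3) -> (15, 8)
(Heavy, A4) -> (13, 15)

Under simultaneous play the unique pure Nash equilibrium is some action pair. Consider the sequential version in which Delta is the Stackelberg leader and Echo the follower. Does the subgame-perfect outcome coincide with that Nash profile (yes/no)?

Backward induction with Delta moving first.
- Light → Echo plays A1 (best of 8, 14, 3, 8, 11); Delta gets 3.
- Medium → Echo plays A3 (best of 6, 2, 7, 12, 5); Delta gets 14.
- Heavy → Echo plays A4 (best of 9, 1, 2, 8, 15); Delta gets 13.
Delta's induced payoffs are 3, 14, 13, so Delta commits to Medium. Subgame-perfect outcome: (Medium, A3) with payoffs (14, 12).
For the simultaneous game, intersect best replies.
Delta's best replies: A0→Medium; A1→Medium; A2→Light; A3→Heavy; A4→Heavy.
Echo's best replies: Light→A1; Medium→A3; Heavy→A4.
The unique mutual best reply is (Heavy, A4), giving (13, 15).
Sequential outcome (Medium, A3) differs from the Nash profile (Heavy, A4).

no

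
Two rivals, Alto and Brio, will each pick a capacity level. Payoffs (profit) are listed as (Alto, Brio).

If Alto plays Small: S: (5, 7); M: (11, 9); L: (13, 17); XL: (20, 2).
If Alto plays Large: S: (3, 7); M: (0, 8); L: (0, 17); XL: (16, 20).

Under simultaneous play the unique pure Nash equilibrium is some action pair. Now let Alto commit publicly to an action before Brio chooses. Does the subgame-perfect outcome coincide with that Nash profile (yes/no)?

no

Backward induction with Alto moving first.
- Small: Brio compares 7, 9, 17, 2 and picks L; Alto would get 13.
- Large: Brio compares 7, 8, 17, 20 and picks XL; Alto would get 16.
Maximizing over 13, 16, Alto chooses Large. Subgame-perfect outcome: (Large, XL) with payoffs (16, 20).
Now find the simultaneous Nash equilibrium.
Alto's best replies: S→Small; M→Small; L→Small; XL→Small.
Brio's best replies: Small→L; Large→XL.
Only (Small, L) has each player best-responding; Nash payoffs (13, 17).
Sequential outcome (Large, XL) differs from the Nash profile (Small, L).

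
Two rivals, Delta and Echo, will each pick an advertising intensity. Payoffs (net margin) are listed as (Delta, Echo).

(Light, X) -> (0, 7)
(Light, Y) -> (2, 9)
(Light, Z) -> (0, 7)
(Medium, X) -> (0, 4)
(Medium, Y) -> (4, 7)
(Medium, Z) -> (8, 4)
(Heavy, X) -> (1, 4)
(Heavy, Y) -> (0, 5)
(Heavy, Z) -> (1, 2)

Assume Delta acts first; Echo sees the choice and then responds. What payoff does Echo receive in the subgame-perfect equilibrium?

Echo best-responds to each possible Delta move:
- Light → Echo plays Y (best of 7, 9, 7); Delta gets 2.
- Medium → Echo plays Y (best of 4, 7, 4); Delta gets 4.
- Heavy → Echo plays Y (best of 4, 5, 2); Delta gets 0.
Among 2, 4, 0, the best is 4 at Medium. Subgame-perfect outcome: (Medium, Y) with payoffs (4, 7).

7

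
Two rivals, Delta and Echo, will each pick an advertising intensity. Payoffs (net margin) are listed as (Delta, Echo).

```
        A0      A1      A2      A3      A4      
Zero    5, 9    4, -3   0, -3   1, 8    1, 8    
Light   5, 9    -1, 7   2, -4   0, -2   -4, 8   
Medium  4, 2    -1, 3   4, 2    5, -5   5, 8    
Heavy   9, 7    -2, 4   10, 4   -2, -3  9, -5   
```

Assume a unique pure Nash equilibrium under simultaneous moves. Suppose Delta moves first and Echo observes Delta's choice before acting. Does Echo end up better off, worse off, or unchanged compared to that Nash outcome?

Work backward from Echo's decision.
- Zero → Echo plays A0 (best of 9, -3, -3, 8, 8); Delta gets 5.
- Light → Echo plays A0 (best of 9, 7, -4, -2, 8); Delta gets 5.
- Medium → Echo plays A4 (best of 2, 3, 2, -5, 8); Delta gets 5.
- Heavy → Echo plays A0 (best of 7, 4, 4, -3, -5); Delta gets 9.
Delta's induced payoffs are 5, 5, 5, 9, so Delta commits to Heavy. Subgame-perfect outcome: (Heavy, A0) with payoffs (9, 7).
For the simultaneous game, intersect best replies.
Delta's best replies: A0→Heavy; A1→Zero; A2→Heavy; A3→Medium; A4→Heavy.
Echo's best replies: Zero→A0; Light→A0; Medium→A4; Heavy→A0.
Only (Heavy, A0) has each player best-responding; Nash payoffs (9, 7).
Echo earns 7 sequentially versus 7 at the Nash outcome: unchanged.

unchanged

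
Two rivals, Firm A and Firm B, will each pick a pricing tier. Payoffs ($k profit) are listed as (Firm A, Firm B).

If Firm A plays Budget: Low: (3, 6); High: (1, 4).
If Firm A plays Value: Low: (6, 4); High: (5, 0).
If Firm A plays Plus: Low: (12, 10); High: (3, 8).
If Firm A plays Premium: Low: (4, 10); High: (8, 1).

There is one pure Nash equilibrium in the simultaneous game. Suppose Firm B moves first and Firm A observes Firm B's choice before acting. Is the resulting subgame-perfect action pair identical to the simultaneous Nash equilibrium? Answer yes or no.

Work backward from Firm A's decision.
- Low: BR = Plus, leader payoff 10.
- High: BR = Premium, leader payoff 1.
Among 10, 1, the best is 10 at Low. Subgame-perfect outcome: (Plus, Low) with payoffs (12, 10).
Under simultaneous play:
Firm A's best replies: Low→Plus; High→Premium.
Firm B's best replies: Budget→Low; Value→Low; Plus→Low; Premium→Low.
The unique mutual best reply is (Plus, Low), giving (12, 10).
Sequential outcome (Plus, Low) coincides with the Nash profile (Plus, Low).

yes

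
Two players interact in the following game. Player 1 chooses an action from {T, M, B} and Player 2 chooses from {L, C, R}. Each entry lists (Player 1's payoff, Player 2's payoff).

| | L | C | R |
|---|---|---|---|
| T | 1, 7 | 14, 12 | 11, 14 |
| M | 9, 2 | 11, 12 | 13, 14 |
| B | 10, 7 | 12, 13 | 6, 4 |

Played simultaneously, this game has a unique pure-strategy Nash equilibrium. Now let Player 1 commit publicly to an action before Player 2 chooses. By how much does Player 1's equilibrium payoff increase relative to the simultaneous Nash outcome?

0

Backward induction with Player 1 moving first.
- T: BR = R, leader payoff 11.
- M: BR = R, leader payoff 13.
- B: BR = C, leader payoff 12.
Player 1's induced payoffs are 11, 13, 12, so Player 1 commits to M. Subgame-perfect outcome: (M, R) with payoffs (13, 14).
Now find the simultaneous Nash equilibrium.
Player 1's best replies: L→B; C→T; R→M.
Player 2's best replies: T→R; M→R; B→C.
Only (M, R) has each player best-responding; Nash payoffs (13, 14).
Player 1's commitment gain: 13 − 13 = 0.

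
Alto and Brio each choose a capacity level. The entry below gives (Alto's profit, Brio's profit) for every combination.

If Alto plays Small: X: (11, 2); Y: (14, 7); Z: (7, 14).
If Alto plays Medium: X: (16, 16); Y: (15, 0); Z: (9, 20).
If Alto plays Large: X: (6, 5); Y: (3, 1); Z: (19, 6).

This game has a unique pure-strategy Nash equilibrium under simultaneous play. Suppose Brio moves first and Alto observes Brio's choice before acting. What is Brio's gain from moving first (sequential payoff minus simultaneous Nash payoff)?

10

Backward induction with Brio moving first.
- X → Alto plays Medium (best of 11, 16, 6); Brio gets 16.
- Y → Alto plays Medium (best of 14, 15, 3); Brio gets 0.
- Z → Alto plays Large (best of 7, 9, 19); Brio gets 6.
Brio's induced payoffs are 16, 0, 6, so Brio commits to X. Subgame-perfect outcome: (Medium, X) with payoffs (16, 16).
Now find the simultaneous Nash equilibrium.
Alto's best replies: X→Medium; Y→Medium; Z→Large.
Brio's best replies: Small→Z; Medium→Z; Large→Z.
Only (Large, Z) has each player best-responding; Nash payoffs (19, 6).
Brio's commitment gain: 16 − 6 = 10.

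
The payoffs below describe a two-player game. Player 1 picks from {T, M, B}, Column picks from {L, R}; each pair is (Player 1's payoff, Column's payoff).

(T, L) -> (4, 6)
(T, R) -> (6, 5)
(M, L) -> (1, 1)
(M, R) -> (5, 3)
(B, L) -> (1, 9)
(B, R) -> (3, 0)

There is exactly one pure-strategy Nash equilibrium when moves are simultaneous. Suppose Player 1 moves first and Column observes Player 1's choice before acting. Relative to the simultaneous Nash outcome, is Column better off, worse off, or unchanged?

Work backward from Column's decision.
- T: Column compares 6, 5 and picks L; Player 1 would get 4.
- M: Column compares 1, 3 and picks R; Player 1 would get 5.
- B: Column compares 9, 0 and picks L; Player 1 would get 1.
Maximizing over 4, 5, 1, Player 1 chooses M. Subgame-perfect outcome: (M, R) with payoffs (5, 3).
Under simultaneous play:
Player 1's best replies: L→T; R→T.
Column's best replies: T→L; M→R; B→L.
The unique mutual best reply is (T, L), giving (4, 6).
Column earns 3 sequentially versus 6 at the Nash outcome: worse off.

worse off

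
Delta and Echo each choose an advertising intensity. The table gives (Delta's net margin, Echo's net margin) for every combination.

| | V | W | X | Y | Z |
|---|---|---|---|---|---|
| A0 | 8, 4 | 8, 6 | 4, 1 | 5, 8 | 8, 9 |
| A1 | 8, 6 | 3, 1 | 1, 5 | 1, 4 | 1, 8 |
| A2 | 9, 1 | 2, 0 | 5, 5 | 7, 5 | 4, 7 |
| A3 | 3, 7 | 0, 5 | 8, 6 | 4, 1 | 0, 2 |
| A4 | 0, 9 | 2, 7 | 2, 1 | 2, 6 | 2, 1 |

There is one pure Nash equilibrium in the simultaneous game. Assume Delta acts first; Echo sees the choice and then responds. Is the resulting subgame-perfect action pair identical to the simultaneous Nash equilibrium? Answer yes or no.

yes

Echo best-responds to each possible Delta move:
- A0: BR = Z, leader payoff 8.
- A1: BR = Z, leader payoff 1.
- A2: BR = Z, leader payoff 4.
- A3: BR = V, leader payoff 3.
- A4: BR = V, leader payoff 0.
Maximizing over 8, 1, 4, 3, 0, Delta chooses A0. Subgame-perfect outcome: (A0, Z) with payoffs (8, 9).
For the simultaneous game, intersect best replies.
Delta's best replies: V→A2; W→A0; X→A3; Y→A2; Z→A0.
Echo's best replies: A0→Z; A1→Z; A2→Z; A3→V; A4→V.
The unique mutual best reply is (A0, Z), giving (8, 9).
Sequential outcome (A0, Z) coincides with the Nash profile (A0, Z).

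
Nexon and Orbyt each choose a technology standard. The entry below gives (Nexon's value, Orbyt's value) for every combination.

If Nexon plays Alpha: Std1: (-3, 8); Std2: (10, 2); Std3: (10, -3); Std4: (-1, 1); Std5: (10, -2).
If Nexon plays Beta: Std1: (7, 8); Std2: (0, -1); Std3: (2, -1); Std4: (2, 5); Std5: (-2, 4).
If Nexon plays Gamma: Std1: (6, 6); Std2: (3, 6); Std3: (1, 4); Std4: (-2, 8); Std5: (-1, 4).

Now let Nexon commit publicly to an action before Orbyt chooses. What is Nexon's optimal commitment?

Beta

Orbyt best-responds to each possible Nexon move:
- Alpha: Orbyt compares 8, 2, -3, 1, -2 and picks Std1; Nexon would get -3.
- Beta: Orbyt compares 8, -1, -1, 5, 4 and picks Std1; Nexon would get 7.
- Gamma: Orbyt compares 6, 6, 4, 8, 4 and picks Std4; Nexon would get -2.
Maximizing over -3, 7, -2, Nexon chooses Beta. Subgame-perfect outcome: (Beta, Std1) with payoffs (7, 8).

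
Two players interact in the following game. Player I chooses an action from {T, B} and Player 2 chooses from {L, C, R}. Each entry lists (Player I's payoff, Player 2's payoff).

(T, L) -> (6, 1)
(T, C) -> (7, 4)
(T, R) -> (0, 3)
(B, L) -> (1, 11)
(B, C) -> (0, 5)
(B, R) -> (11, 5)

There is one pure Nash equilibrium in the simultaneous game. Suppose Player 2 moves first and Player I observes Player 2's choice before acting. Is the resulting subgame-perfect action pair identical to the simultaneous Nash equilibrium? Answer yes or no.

Work backward from Player I's decision.
- L: Player I compares 6, 1 and picks T; Player 2 would get 1.
- C: Player I compares 7, 0 and picks T; Player 2 would get 4.
- R: Player I compares 0, 11 and picks B; Player 2 would get 5.
Among 1, 4, 5, the best is 5 at R. Subgame-perfect outcome: (B, R) with payoffs (11, 5).
For the simultaneous game, intersect best replies.
Player I's best replies: L→T; C→T; R→B.
Player 2's best replies: T→C; B→L.
Only (T, C) has each player best-responding; Nash payoffs (7, 4).
Sequential outcome (B, R) differs from the Nash profile (T, C).

no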